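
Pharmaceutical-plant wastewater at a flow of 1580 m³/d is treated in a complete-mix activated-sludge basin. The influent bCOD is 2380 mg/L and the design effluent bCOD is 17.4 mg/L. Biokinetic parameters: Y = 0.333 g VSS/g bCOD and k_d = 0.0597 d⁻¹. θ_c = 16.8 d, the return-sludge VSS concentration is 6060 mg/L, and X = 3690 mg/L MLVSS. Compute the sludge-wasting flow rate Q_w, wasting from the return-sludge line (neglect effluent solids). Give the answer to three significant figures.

Rearranging the biomass balance for a CMAS with decay, V = Y·Q·ΔS·θ_c / [X·(1+k_d θ_c)] = 0.333 × 1580 × (2380 − 17.4) × 16.8 / [3690 × (1 + 0.0597 × 16.8)] = 2.09×10^7 / 7391 = 2826 m³.
Q_w = (V·X)/(θ_c X_r) = 2826 × 3690 / (16.8 × 6060) = 102.4 m³/d.

Q_w ≈ 102 m³/d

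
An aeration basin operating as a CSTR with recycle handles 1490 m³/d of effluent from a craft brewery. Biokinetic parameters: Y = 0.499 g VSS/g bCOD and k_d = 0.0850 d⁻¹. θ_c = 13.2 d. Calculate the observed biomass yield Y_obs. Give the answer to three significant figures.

Y_obs ≈ 0.235 g VSS/g bCOD

Correct the yield for decay: Y_obs = Y/(1 + k_d θ_c) = 0.499 / (1 + 0.0850 × 13.2) = 0.499 / 2.122 = 0.2352.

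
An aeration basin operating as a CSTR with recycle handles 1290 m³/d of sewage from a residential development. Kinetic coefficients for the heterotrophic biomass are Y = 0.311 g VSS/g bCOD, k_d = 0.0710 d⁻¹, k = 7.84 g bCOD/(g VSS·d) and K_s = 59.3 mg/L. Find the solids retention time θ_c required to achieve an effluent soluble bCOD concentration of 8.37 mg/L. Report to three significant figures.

Specific growth rate at S = 8.37 mg/L: μ = YkS/(K_s+S) = 0.311·7.84·8.37/(59.3+8.37) = 0.3016 d⁻¹.
θ_c = 1/(μ − k_d) = 1/(0.3016 − 0.0710) = 1/0.2306 = 4.337 d.

θ_c ≈ 4.34 d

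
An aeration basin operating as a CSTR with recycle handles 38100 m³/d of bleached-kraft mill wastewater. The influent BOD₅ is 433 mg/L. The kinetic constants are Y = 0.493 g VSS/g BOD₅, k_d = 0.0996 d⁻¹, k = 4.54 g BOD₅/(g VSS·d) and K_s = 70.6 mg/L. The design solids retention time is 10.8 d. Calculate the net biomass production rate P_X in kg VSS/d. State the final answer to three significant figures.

For a completely mixed reactor with recycle the Lawrence–McCarty relation gives S = K_s·(1 + k_d·θ_c) / [θ_c·(Y·k − k_d) − 1] = 70.6 × (1 + 0.0996 × 10.8) / [10.8 × (0.493 × 4.54 − 0.0996) − 1] = 146.5 / 22.10 = 6.632 mg/L.
Observed yield with endogenous decay: Y_obs = Y / (1 + k_d·θ_c) = 0.493 / (1 + 0.0996 × 10.8) = 0.493 / 2.076 = 0.2375 g VSS/g BOD₅.
Q·(S₀ − S) = 38100 × (433 − 6.63) × 10⁻³ = 16245 kg/d removed.
Biomass produced: P_X = Y_obs·Q·ΔS = 0.2375 × 16245 ≈ 3858 kg VSS/d.

P_X ≈ 3860 kg VSS/d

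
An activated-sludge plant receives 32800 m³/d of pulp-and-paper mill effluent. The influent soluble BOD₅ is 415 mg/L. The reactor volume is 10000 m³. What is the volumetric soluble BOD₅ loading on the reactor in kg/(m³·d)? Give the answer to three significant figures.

Applied soluble BOD₅ load per unit volume = Q·S₀/V = (32800 × 415/1000)/10000 = 1.361 kg soluble BOD₅·m⁻³·d⁻¹.

L_v ≈ 1.36 kg soluble BOD₅/(m³·d)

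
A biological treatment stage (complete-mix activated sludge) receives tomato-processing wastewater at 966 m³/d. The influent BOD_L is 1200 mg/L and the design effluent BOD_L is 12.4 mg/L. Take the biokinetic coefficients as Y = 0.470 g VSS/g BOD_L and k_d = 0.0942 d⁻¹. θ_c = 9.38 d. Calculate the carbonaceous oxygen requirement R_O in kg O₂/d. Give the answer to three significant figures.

R_O ≈ 741 kg O₂/d

Observed yield with endogenous decay: Y_obs = Y / (1 + k_d·θ_c) = 0.470 / (1 + 0.0942 × 9.38) = 0.470 / 1.884 = 0.2495 g VSS/g BOD_L.
Q·(S₀ − S) = 966 × (1200 − 12.4) × 10⁻³ = 1147 kg/d removed.
P_X = Y_obs·Q·(S₀ − S) = 0.2495 × 1147 = 286.3 kg VSS/d.
R_O = Q·(S₀ − S) − 1.42·P_X = 1147 − 1.42 × 286.3 = 740.7 kg O₂/d.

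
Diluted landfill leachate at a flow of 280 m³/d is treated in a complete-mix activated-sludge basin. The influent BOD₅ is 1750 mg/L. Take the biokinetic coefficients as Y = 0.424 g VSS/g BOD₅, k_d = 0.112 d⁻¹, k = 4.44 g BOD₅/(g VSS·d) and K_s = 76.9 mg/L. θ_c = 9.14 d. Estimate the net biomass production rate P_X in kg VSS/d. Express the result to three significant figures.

P_X ≈ 102 kg VSS/d

Effluent substrate depends only on kinetics and SRT: S = K_s(1 + k_d θ_c) / [θ_c(Yk − k_d) − 1] = 76.9 × (1 + 0.112 × 9.14) / [9.14 × (0.424 × 4.44 − 0.112) − 1] = 155.6 / 15.18 = 10.25 mg/L.
The observed yield is Y_obs = Y/(1 + k_d·θ_c) = 0.424 / (1 + 0.112 × 9.14) = 0.424 / 2.024 = 0.2095 g VSS per g BOD₅ removed.
ΔS = 1750 − 10.2 = 1740 mg/L, so the substrate removal rate is 280 × 1740/1000 = 487.1 kg BOD₅/d.
Net biomass production P_X = Y_obs × Q·(S₀ − S) = 0.2095 × 487.1 = 102.1 kg VSS/d.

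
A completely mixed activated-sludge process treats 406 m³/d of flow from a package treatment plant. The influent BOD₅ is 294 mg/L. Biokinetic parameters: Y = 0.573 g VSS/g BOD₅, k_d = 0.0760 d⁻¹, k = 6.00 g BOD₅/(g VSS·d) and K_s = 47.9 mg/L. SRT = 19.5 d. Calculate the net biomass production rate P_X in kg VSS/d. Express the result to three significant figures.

For a completely mixed reactor with recycle the Lawrence–McCarty relation gives S = K_s·(1 + k_d·θ_c) / [θ_c·(Y·k − k_d) − 1] = 47.9 × (1 + 0.0760 × 19.5) / [19.5 × (0.573 × 6.00 − 0.0760) − 1] = 118.9 / 64.56 = 1.842 mg/L.
The observed yield is Y_obs = Y/(1 + k_d·θ_c) = 0.573 / (1 + 0.0760 × 19.5) = 0.573 / 2.482 = 0.2309 g VSS per g BOD₅ removed.
Mass of BOD₅ removed per day: Q(S₀ − S) = 406 × 292.2 g/m³ = 118.6 kg/d.
So the net sludge growth is P_X = 0.2309 × 118.6 = 27.38 kg VSS/d.

P_X ≈ 27.4 kg VSS/d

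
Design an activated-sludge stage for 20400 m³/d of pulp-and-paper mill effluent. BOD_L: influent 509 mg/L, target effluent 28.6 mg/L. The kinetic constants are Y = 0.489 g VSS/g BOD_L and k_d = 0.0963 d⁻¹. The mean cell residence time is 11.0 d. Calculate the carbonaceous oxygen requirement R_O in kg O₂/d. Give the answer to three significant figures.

Y_obs = Y / (1 + k_d θ_c) = 0.489 / (1 + 0.0963 × 11.0) = 0.489 / 2.059 = 0.2375.
Q·(S₀ − S) = 20400 × (509 − 28.6) × 10⁻³ = 9800 kg/d removed.
Biomass synthesised: P_X = Y_obs × 9800 = 2327 kg VSS/d.
R_O = Q·ΔS − 1.42 P_X = 9800 − 3305 = 6496 kg O₂/d.

R_O ≈ 6500 kg O₂/d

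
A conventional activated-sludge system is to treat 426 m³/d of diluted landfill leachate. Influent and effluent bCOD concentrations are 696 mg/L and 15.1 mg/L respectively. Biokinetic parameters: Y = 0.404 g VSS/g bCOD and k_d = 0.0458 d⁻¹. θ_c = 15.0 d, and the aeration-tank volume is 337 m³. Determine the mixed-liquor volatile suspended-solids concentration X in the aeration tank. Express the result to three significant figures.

X = Y·Q·ΔS·θ_c / [V·(1 + k_d θ_c)] = 0.404 × 426 × (696 − 15.1) × 15.0 / [337 × (1 + 0.0458 × 15.0)] = 3092 mg/L.

X ≈ 3090 mg/L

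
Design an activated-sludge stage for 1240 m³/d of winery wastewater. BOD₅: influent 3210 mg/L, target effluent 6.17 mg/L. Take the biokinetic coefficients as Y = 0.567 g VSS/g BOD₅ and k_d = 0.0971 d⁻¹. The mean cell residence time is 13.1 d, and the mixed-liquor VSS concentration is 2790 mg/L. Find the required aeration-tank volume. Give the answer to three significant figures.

Rearranging the biomass balance for a CMAS with decay, V = Y·Q·ΔS·θ_c / [X·(1+k_d θ_c)] = 0.567 × 1240 × (3210 − 6.17) × 13.1 / [2790 × (1 + 0.0971 × 13.1)] = 2.95×10^7 / 6339 = 4655 m³.

V ≈ 4660 m³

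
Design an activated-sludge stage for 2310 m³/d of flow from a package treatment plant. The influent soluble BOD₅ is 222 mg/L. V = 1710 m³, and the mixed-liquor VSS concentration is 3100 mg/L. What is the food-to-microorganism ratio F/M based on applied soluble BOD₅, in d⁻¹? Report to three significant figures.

F/M ≈ 0.0967 d⁻¹

Food-to-microorganism ratio F/M = Q S₀ / (V X) = 2310 × 222 / (1710 × 3100) = 0.09674 d⁻¹.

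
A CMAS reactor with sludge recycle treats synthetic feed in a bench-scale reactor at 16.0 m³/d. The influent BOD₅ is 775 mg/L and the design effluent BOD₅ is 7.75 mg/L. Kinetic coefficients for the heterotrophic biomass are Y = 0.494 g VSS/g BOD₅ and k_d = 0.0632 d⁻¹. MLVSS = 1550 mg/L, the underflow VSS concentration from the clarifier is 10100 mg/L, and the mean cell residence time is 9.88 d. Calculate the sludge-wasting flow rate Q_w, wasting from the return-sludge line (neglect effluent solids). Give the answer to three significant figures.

Q_w ≈ 0.370 m³/d

Rearranging the biomass balance for a CMAS with decay, V = Y·Q·ΔS·θ_c / [X·(1+k_d θ_c)] = 0.494 × 16.0 × (775 − 7.75) × 9.88 / [1550 × (1 + 0.0632 × 9.88)] = 5.99×10^4 / 2518 = 23.80 m³.
Q_w = (V·X)/(θ_c X_r) = 23.80 × 1550 / (9.88 × 10100) = 0.3696 m³/d.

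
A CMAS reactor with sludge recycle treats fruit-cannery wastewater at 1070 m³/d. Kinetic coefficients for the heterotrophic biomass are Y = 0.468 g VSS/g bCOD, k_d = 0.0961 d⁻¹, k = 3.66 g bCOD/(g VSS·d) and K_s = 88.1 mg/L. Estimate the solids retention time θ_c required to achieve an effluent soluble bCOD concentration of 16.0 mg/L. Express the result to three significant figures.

Specific growth rate at S = 16.0 mg/L: μ = YkS/(K_s+S) = 0.468·3.66·16.0/(88.1+16.0) = 0.2633 d⁻¹.
Then 1/θ_c = μ − k_d = 0.2633 − 0.0961 = 0.1672 d⁻¹, giving θ_c = 5.982 d.

θ_c ≈ 5.98 d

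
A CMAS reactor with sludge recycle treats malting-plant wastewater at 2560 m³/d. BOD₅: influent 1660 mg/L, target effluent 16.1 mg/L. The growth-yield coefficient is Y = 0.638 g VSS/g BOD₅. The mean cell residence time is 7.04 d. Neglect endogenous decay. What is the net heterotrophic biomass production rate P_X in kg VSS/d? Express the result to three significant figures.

No decay correction is needed, so Y_obs = Y = 0.638.
Mass of BOD₅ removed per day: Q(S₀ − S) = 2560 × 1644 g/m³ = 4208 kg/d.
Net biomass production P_X = Y_obs × Q·(S₀ − S) = 0.6380 × 4208 = 2685 kg VSS/d.

P_X ≈ 2680 kg VSS/d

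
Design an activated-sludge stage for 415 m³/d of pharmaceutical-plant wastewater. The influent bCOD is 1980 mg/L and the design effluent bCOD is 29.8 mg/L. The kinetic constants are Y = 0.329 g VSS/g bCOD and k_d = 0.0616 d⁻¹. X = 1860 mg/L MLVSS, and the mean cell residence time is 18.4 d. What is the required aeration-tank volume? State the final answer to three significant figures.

V ≈ 1230 m³

From the SRT design equation V = Y Q (S₀−S) θ_c / [X (1 + k_d θ_c)] = 0.329 × 415 × (1980 − 29.8) × 18.4 / [1860 × (1 + 0.0616 × 18.4)] = 4.9×10^6 / 3968 = 1235 m³.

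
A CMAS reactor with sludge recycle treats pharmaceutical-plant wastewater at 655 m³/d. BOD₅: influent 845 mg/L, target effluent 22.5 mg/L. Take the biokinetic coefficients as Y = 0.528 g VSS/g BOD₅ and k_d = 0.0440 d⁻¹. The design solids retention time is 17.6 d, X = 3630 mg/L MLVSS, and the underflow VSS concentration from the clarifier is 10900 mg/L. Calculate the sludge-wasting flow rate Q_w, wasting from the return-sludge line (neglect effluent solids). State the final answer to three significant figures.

From the SRT design equation V = Y Q (S₀−S) θ_c / [X (1 + k_d θ_c)] = 0.528 × 655 × (845 − 22.5) × 17.6 / [3630 × (1 + 0.0440 × 17.6)] = 5.01×10^6 / 6441 = 777.3 m³.
Q_w = (V·X)/(θ_c X_r) = 777.3 × 3630 / (17.6 × 10900) = 14.71 m³/d.

Q_w ≈ 14.7 m³/d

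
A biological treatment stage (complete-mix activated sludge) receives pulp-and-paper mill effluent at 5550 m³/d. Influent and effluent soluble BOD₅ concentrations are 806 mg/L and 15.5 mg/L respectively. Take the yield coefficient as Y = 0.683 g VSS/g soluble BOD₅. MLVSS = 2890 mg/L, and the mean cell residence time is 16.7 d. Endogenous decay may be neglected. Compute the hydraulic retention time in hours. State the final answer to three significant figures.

τ ≈ 74.9 h

Biomass mass balance (decay neglected): V·X = Y·Q·(S₀ − S)·θ_c, so V = 0.683 × 5550 × (806 − 15.5) × 16.7 / 2890 = 17315 m³.
τ = V/Q = 17315/5550 = 3.120 d, or 74.88 h.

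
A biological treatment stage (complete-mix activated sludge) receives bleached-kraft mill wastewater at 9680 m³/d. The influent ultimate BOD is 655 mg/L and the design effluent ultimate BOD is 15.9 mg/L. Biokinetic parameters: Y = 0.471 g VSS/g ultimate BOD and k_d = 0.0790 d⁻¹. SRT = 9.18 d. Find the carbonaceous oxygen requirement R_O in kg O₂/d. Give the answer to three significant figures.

R_O ≈ 3790 kg O₂/d

Observed yield with endogenous decay: Y_obs = Y / (1 + k_d·θ_c) = 0.471 / (1 + 0.0790 × 9.18) = 0.471 / 1.725 = 0.2730 g VSS/g ultimate BOD.
Substrate removed = Q·(S₀ − S) = 9680 m³/d × (655 − 15.9) g/m³ = 6.19×10^6 g/d = 6186 kg/d.
P_X = Y_obs·Q·(S₀ − S) = 0.2730 × 6186 = 1689 kg VSS/d.
R_O = Q·ΔS − 1.42 P_X = 6186 − 2398 = 3788 kg O₂/d.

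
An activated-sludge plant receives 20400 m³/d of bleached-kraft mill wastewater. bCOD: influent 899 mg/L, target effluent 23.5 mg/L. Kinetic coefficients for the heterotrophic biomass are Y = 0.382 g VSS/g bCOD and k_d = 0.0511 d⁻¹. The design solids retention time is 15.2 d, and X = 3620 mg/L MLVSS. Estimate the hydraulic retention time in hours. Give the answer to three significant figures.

From the SRT design equation V = Y Q (S₀−S) θ_c / [X (1 + k_d θ_c)] = 0.382 × 20400 × (899 − 23.5) × 15.2 / [3620 × (1 + 0.0511 × 15.2)] = 1.04×10^8 / 6432 = 16124 m³.
HRT = V/Q = 16124 m³ / 20400 m³·d⁻¹ = 0.7904 d × 24 = 18.97 h.

τ ≈ 19.0 h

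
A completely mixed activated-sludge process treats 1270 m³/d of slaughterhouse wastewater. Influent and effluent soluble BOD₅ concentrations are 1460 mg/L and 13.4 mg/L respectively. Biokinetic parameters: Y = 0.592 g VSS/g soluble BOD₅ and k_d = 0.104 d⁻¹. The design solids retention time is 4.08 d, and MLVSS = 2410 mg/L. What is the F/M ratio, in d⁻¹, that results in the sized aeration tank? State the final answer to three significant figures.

Steady-state biomass mass balance: V·X·(1 + k_d·θ_c) = Y·Q·(S₀ − S)·θ_c, so V = 0.592 × 1270 × (1460 − 13.4) × 4.08 / [2410 × (1 + 0.104 × 4.08)] = 4.44×10^6 / 3433 = 1293 m³.
F/M = applied load / biomass = Q·S₀/(V·X) = 1270 × 1460 / (1293 × 2410) = 0.5952 d⁻¹.

F/M ≈ 0.595 d⁻¹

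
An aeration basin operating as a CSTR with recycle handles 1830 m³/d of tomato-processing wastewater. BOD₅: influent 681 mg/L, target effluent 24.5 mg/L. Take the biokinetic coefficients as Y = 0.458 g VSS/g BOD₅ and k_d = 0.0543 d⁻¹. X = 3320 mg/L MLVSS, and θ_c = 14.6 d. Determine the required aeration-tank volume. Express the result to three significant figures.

Rearranging the biomass balance for a CMAS with decay, V = Y·Q·ΔS·θ_c / [X·(1+k_d θ_c)] = 0.458 × 1830 × (681 − 24.5) × 14.6 / [3320 × (1 + 0.0543 × 14.6)] = 8.03×10^6 / 5952 = 1350 m³.

V ≈ 1350 m³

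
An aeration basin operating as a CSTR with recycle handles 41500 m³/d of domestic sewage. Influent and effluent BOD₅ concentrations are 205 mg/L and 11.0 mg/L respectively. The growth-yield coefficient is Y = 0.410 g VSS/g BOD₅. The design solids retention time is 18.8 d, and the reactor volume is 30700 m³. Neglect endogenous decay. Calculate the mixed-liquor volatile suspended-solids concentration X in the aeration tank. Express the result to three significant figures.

X ≈ 2020 mg/L

X = Y·Q·ΔS·θ_c / V = 0.410 × 41500 × (205 − 11.0) × 18.8 / 30700 = 2021 mg/L.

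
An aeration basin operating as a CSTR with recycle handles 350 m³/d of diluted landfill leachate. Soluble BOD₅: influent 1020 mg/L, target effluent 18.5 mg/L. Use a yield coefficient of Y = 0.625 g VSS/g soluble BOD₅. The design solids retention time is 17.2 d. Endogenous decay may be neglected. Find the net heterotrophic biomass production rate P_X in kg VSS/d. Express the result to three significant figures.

With endogenous decay neglected, the observed yield equals the true yield: Y_obs = Y = 0.625 g VSS/g soluble BOD₅.
Q·(S₀ − S) = 350 × (1020 − 18.5) × 10⁻³ = 350.5 kg/d removed.
Biomass produced: P_X = Y_obs·Q·ΔS = 0.6250 × 350.5 ≈ 219.1 kg VSS/d.

P_X ≈ 219 kg VSS/d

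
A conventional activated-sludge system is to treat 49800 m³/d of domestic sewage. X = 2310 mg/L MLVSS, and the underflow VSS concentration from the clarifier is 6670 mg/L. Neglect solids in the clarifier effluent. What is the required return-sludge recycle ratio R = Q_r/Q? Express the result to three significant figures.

Mass balance around the secondary clarifier (neglecting effluent solids): R = X / (X_r − X) = 2310 / (6670 − 2310) = 0.5298.

R ≈ 0.530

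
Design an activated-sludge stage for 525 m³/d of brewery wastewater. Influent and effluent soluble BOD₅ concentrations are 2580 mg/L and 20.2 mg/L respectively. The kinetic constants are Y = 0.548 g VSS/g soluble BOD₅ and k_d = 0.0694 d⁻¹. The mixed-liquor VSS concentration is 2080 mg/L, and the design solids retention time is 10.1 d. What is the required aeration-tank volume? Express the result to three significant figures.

Steady-state biomass mass balance: V·X·(1 + k_d·θ_c) = Y·Q·(S₀ − S)·θ_c, so V = 0.548 × 525 × (2580 − 20.2) × 10.1 / [2080 × (1 + 0.0694 × 10.1)] = 7.44×10^6 / 3538 = 2102 m³.

V ≈ 2100 m³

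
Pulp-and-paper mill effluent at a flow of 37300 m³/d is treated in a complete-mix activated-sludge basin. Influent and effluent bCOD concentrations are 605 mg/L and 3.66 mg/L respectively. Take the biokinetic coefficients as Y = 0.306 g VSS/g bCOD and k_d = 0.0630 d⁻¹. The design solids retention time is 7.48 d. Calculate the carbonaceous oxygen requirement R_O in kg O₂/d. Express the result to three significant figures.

The observed yield is Y_obs = Y/(1 + k_d·θ_c) = 0.306 / (1 + 0.0630 × 7.48) = 0.306 / 1.471 = 0.2080 g VSS per g bCOD removed.
Substrate removed = Q·(S₀ − S) = 37300 m³/d × (605 − 3.66) g/m³ = 2.24×10^7 g/d = 22430 kg/d.
Net sludge production P_X = 0.2080 × 22430 = 4665 kg VSS/d.
R_O = Q·(S₀ − S) − 1.42·P_X = 22430 − 1.42 × 4665 = 15805 kg O₂/d.

R_O ≈ 15800 kg O₂/d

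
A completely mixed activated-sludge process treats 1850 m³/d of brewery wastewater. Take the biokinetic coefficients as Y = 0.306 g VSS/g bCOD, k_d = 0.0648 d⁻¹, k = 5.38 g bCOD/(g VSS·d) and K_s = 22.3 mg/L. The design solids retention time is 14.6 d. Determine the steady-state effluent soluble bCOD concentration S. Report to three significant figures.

S ≈ 1.96 mg/L

From the Monod/SRT balance for a CMAS, S = K_s·(1+k_d θ_c)/[θ_c·(Y k − k_d) − 1] = 22.3 × (1 + 0.0648 × 14.6) / [14.6 × (0.306 × 5.38 − 0.0648) − 1] = 43.40 / 22.09 = 1.965 mg/L.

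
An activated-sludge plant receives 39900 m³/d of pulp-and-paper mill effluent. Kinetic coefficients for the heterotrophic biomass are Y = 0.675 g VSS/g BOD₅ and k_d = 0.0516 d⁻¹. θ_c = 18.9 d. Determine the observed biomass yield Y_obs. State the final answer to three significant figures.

Y_obs ≈ 0.342 g VSS/g BOD₅

Correct the yield for decay: Y_obs = Y/(1 + k_d θ_c) = 0.675 / (1 + 0.0516 × 18.9) = 0.675 / 1.975 = 0.3417.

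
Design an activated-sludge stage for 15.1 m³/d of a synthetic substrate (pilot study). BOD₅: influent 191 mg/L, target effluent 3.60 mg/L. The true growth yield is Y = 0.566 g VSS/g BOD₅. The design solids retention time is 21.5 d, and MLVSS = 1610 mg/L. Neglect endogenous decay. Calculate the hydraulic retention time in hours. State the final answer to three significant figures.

With k_d = 0 the design equation reduces to V = Y Q (S₀−S) θ_c / X = 0.566 × 15.1 × (191 − 3.60) × 21.5 / 1610 = 21.39 m³.
τ = V/Q = 21.39/15.1 = 1.416 d, or 33.99 h.

τ ≈ 34.0 h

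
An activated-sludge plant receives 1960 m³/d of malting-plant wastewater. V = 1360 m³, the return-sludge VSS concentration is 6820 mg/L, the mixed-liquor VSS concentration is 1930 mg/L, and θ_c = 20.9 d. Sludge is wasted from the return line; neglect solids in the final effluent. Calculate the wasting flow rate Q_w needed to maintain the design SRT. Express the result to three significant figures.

Q_w ≈ 18.4 m³/d

Q_w = (V·X)/(θ_c X_r) = 1360 × 1930 / (20.9 × 6820) = 18.41 m³/d.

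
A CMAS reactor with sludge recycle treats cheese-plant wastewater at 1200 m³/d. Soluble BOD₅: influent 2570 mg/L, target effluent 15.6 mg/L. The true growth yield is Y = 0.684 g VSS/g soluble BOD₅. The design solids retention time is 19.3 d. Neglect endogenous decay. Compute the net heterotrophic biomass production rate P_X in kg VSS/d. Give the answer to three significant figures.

No decay correction is needed, so Y_obs = Y = 0.684.
Mass of soluble BOD₅ removed per day: Q(S₀ − S) = 1200 × 2554 g/m³ = 3065 kg/d.
So the net sludge growth is P_X = 0.6840 × 3065 = 2097 kg VSS/d.

P_X ≈ 2100 kg VSS/d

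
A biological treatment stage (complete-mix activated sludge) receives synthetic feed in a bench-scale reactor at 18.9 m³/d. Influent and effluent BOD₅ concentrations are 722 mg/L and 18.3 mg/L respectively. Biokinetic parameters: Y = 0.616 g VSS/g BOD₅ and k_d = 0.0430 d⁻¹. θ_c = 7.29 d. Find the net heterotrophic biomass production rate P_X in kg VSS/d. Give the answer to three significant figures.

The observed yield is Y_obs = Y/(1 + k_d·θ_c) = 0.616 / (1 + 0.0430 × 7.29) = 0.616 / 1.313 = 0.4690 g VSS per g BOD₅ removed.
ΔS = 722 − 18.3 = 703.7 mg/L, so the substrate removal rate is 18.9 × 703.7/1000 = 13.30 kg BOD₅/d.
P_X = Y_obs · Q(S₀ − S) = 0.4690 × 13.30 = 6.237 kg VSS/d.

P_X ≈ 6.24 kg VSS/d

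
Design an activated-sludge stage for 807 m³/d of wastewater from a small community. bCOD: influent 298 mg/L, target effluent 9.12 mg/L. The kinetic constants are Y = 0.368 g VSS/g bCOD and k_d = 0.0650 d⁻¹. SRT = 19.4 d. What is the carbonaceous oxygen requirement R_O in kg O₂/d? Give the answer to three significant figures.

R_O ≈ 179 kg O₂/d

The observed yield is Y_obs = Y/(1 + k_d·θ_c) = 0.368 / (1 + 0.0650 × 19.4) = 0.368 / 2.261 = 0.1628 g VSS per g bCOD removed.
ΔS = 298 − 9.12 = 288.9 mg/L, so the substrate removal rate is 807 × 288.9/1000 = 233.1 kg bCOD/d.
Net sludge production P_X = 0.1628 × 233.1 = 37.94 kg VSS/d.
R_O = Q·(S₀ − S) − 1.42·P_X = 233.1 − 1.42 × 37.94 = 179.2 kg O₂/d.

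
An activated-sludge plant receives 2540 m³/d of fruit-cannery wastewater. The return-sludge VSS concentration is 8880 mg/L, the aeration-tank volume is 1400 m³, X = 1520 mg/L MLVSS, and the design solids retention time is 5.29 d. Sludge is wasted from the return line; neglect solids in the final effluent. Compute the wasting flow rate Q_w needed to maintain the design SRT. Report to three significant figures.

Q_w ≈ 45.3 m³/d

θ_c = V·X/(Q_w·X_r) when wasting from the recycle, so Q_w = V·X/(θ_c·X_r) = 1400 × 1520 / (5.29 × 8880) = 45.30 m³/d.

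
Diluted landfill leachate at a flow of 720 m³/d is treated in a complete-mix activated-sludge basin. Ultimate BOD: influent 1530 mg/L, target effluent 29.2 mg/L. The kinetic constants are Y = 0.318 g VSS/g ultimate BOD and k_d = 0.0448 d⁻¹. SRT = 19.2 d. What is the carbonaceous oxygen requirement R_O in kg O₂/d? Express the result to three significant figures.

R_O ≈ 818 kg O₂/d

Correct the yield for decay: Y_obs = Y/(1 + k_d θ_c) = 0.318 / (1 + 0.0448 × 19.2) = 0.318 / 1.860 = 0.1710.
Q·(S₀ − S) = 720 × (1530 − 29.2) × 10⁻³ = 1081 kg/d removed.
P_X = Y_obs·Q·(S₀ − S) = 0.1710 × 1081 = 184.7 kg VSS/d.
R_O = Q·(S₀ − S) − 1.42·P_X = 1081 − 1.42 × 184.7 = 818.3 kg O₂/d.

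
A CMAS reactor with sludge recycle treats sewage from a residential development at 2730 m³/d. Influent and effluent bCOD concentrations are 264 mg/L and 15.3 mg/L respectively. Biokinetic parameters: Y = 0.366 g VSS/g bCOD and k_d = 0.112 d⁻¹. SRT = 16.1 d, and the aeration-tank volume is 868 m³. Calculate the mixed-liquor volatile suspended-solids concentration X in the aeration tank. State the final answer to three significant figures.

Solving the biomass balance for X: X = Y Q (S₀−S) θ_c / [V (1+k_d θ_c)] = 0.366 × 2730 × (264 − 15.3) × 16.1 / [868 × (1 + 0.112 × 16.1)] = 1644 mg/L.

X ≈ 1640 mg/L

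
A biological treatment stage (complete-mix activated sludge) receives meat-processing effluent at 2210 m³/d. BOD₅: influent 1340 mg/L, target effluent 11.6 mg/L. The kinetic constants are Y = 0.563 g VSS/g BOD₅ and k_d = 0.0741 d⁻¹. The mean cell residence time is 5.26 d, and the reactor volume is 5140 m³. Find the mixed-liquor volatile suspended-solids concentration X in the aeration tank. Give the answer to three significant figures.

X ≈ 1220 mg/L

From V·X·(1 + k_d·θ_c) = Y·Q·(S₀ − S)·θ_c: X = 0.563 × 2210 × (1340 − 11.6) × 5.26 / [5140 × (1 + 0.0741 × 5.26)] = 1217 mg/L.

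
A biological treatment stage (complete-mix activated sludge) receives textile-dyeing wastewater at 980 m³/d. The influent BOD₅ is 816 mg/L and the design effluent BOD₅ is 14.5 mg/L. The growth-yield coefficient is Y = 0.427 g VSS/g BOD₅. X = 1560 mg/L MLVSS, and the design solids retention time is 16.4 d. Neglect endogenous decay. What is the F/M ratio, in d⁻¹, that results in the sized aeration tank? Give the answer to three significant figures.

Biomass mass balance (decay neglected): V·X = Y·Q·(S₀ − S)·θ_c, so V = 0.427 × 980 × (816 − 14.5) × 16.4 / 1560 = 3526 m³.
F/M = Q·S₀ / (V·X) = 980 × 816 / (3526 × 1560) = 0.1454 g BOD₅·(g VSS·d)⁻¹.

F/M ≈ 0.145 d⁻¹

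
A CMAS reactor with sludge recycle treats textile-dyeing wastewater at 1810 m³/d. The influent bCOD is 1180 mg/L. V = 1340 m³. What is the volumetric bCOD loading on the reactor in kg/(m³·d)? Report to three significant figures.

L_v ≈ 1.59 kg bCOD/(m³·d)

L_v = Q S₀ / V = 1810 × 1180 × 10⁻³ / 1340 = 1.594 kg/(m³·d).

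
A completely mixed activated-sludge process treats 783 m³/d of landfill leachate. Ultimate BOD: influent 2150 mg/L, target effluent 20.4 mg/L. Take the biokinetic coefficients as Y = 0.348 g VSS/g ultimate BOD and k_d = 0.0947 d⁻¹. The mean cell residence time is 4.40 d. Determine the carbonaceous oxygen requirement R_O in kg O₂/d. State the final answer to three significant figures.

R_O ≈ 1090 kg O₂/d

The observed yield is Y_obs = Y/(1 + k_d·θ_c) = 0.348 / (1 + 0.0947 × 4.40) = 0.348 / 1.417 = 0.2456 g VSS per g ultimate BOD removed.
ΔS = 2150 − 20.4 = 2130 mg/L, so the substrate removal rate is 783 × 2130/1000 = 1667 kg ultimate BOD/d.
P_X = Y_obs·Q·(S₀ − S) = 0.2456 × 1667 = 409.6 kg VSS/d.
Carbonaceous O₂ demand = substrate oxidised − cell-mass equivalent = 1667 − 1.42 × 409.6 = 1086 kg O₂/d.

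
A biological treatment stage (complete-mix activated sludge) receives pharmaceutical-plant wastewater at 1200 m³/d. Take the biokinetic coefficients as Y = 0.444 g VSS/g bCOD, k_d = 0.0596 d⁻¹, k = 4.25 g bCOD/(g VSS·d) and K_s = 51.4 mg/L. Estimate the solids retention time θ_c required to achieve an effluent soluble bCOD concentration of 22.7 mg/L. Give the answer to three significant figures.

At the target effluent, Y k S/(K_s+S) = 0.444×4.25×22.7/74.10 = 0.5781 d⁻¹.
θ_c = 1/(μ − k_d) = 1/(0.5781 − 0.0596) = 1/0.5185 = 1.929 d.

θ_c ≈ 1.93 d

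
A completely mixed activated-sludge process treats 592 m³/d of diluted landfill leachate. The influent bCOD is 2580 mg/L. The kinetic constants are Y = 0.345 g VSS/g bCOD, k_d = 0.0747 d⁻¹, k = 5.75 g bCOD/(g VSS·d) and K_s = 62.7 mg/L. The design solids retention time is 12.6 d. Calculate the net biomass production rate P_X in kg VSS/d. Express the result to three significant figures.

P_X ≈ 271 kg VSS/d

From the Monod/SRT balance for a CMAS, S = K_s·(1+k_d θ_c)/[θ_c·(Y k − k_d) − 1] = 62.7 × (1 + 0.0747 × 12.6) / [12.6 × (0.345 × 5.75 − 0.0747) − 1] = 121.7 / 23.05 = 5.280 mg/L.
Correct the yield for decay: Y_obs = Y/(1 + k_d θ_c) = 0.345 / (1 + 0.0747 × 12.6) = 0.345 / 1.941 = 0.1777.
Mass of bCOD removed per day: Q(S₀ − S) = 592 × 2575 g/m³ = 1524 kg/d.
P_X = Y_obs · Q(S₀ − S) = 0.1777 × 1524 = 270.9 kg VSS/d.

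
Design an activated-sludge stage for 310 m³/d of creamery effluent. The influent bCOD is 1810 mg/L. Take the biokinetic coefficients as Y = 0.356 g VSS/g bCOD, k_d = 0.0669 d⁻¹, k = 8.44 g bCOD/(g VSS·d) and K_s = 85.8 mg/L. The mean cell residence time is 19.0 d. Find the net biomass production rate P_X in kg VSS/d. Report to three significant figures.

From the Monod/SRT balance for a CMAS, S = K_s·(1+k_d θ_c)/[θ_c·(Y k − k_d) − 1] = 85.8 × (1 + 0.0669 × 19.0) / [19.0 × (0.356 × 8.44 − 0.0669) − 1] = 194.9 / 54.82 = 3.555 mg/L.
Observed yield with endogenous decay: Y_obs = Y / (1 + k_d·θ_c) = 0.356 / (1 + 0.0669 × 19.0) = 0.356 / 2.271 = 0.1568 g VSS/g bCOD.
Substrate removed = Q·(S₀ − S) = 310 m³/d × (1810 − 3.55) g/m³ = 5.6×10^5 g/d = 560.0 kg/d.
So the net sludge growth is P_X = 0.1568 × 560.0 = 87.78 kg VSS/d.

P_X ≈ 87.8 kg VSS/d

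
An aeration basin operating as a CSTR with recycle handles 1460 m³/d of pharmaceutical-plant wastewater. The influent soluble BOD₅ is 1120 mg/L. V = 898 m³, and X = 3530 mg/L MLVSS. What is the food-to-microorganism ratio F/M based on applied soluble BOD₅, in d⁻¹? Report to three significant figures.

F/M ≈ 0.516 d⁻¹

F/M = Q·S₀ / (V·X) = 1460 × 1120 / (898.0 × 3530) = 0.5158 g soluble BOD₅·(g VSS·d)⁻¹.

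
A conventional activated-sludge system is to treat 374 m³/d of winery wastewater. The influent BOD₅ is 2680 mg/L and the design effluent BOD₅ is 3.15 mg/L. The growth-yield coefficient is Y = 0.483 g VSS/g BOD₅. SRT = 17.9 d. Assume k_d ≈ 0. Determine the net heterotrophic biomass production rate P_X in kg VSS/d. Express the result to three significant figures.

No decay correction is needed, so Y_obs = Y = 0.483.
Substrate removed = Q·(S₀ − S) = 374 m³/d × (2680 − 3.15) g/m³ = 1×10^6 g/d = 1001 kg/d.
So the net sludge growth is P_X = 0.4830 × 1001 = 483.6 kg VSS/d.

P_X ≈ 484 kg VSS/d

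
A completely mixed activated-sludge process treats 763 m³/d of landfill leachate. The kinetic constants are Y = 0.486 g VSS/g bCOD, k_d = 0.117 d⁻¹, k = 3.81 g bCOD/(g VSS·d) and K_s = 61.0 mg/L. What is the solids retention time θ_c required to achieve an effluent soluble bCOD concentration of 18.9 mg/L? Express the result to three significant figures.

θ_c ≈ 3.12 d

At the target effluent, Y k S/(K_s+S) = 0.486×3.81×18.9/79.90 = 0.4380 d⁻¹.
1/θ_c = 0.4380 − 0.117 = 0.3210 d⁻¹, so θ_c = 3.115 d.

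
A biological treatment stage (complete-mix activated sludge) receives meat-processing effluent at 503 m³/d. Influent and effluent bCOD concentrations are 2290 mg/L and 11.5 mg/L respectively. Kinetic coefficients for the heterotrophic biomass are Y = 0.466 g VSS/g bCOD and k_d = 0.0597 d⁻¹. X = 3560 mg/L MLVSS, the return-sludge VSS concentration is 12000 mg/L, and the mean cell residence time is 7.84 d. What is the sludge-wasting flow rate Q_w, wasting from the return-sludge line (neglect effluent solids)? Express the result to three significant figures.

Q_w ≈ 30.3 m³/d

Rearranging the biomass balance for a CMAS with decay, V = Y·Q·ΔS·θ_c / [X·(1+k_d θ_c)] = 0.466 × 503 × (2290 − 11.5) × 7.84 / [3560 × (1 + 0.0597 × 7.84)] = 4.19×10^6 / 5226 = 801.2 m³.
θ_c = V·X/(Q_w·X_r) when wasting from the recycle, so Q_w = V·X/(θ_c·X_r) = 801.2 × 3560 / (7.84 × 12000) = 30.32 m³/d.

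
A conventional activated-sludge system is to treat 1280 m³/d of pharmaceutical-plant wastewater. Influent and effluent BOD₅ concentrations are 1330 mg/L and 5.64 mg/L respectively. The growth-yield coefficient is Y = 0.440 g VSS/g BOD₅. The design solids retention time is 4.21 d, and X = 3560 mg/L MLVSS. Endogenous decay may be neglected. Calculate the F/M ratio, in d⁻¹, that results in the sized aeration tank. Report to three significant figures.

F/M ≈ 0.542 d⁻¹

V·X = Y·Q·ΔS·θ_c gives V = 0.440 × 1280 × (1330 − 5.64) × 4.21 / 3560 = 882.1 m³.
Food-to-microorganism ratio F/M = Q S₀ / (V X) = 1280 × 1330 / (882.1 × 3560) = 0.5421 d⁻¹.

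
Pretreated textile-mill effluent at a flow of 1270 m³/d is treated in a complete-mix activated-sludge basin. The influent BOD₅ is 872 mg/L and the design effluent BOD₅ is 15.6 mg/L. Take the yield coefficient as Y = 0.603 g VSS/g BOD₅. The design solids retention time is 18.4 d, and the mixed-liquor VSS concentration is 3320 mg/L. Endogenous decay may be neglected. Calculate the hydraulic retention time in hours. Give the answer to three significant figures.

τ ≈ 68.7 h

V·X = Y·Q·ΔS·θ_c gives V = 0.603 × 1270 × (872 − 15.6) × 18.4 / 3320 = 3635 m³.
τ = V/Q = 3635/1270 = 2.862 d, or 68.69 h.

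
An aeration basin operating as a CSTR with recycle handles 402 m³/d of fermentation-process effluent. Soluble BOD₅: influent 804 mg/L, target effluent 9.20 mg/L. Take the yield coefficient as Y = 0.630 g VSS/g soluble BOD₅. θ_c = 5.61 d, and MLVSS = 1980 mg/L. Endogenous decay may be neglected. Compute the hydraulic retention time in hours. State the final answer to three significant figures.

τ ≈ 34.0 h

With k_d = 0 the design equation reduces to V = Y Q (S₀−S) θ_c / X = 0.630 × 402 × (804 − 9.20) × 5.61 / 1980 = 570.3 m³.
Hydraulic retention time τ = V/Q = 570.3 / 402 = 1.419 d = 34.05 h.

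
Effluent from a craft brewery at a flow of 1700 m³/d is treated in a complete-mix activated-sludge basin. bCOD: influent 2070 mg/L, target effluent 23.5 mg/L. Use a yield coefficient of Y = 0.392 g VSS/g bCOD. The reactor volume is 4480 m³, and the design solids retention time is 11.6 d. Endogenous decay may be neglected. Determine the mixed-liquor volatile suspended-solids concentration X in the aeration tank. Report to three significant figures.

Without decay, X = Y Q (S₀−S) θ_c / V = 0.392 × 1700 × (2070 − 23.5) × 11.6 / 4480 = 3531 mg/L.

X ≈ 3530 mg/L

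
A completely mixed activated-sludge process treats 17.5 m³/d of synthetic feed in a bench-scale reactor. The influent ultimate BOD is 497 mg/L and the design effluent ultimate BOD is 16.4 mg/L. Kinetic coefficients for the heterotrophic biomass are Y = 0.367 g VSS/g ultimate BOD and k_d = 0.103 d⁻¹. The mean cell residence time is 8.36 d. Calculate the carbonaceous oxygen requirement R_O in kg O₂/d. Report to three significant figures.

R_O ≈ 6.06 kg O₂/d

Y_obs = Y / (1 + k_d θ_c) = 0.367 / (1 + 0.103 × 8.36) = 0.367 / 1.861 = 0.1972.
Q·(S₀ − S) = 17.5 × (497 − 16.4) × 10⁻³ = 8.411 kg/d removed.
P_X = Y_obs·Q·(S₀ − S) = 0.1972 × 8.411 = 1.659 kg VSS/d.
R_O = Q·(S₀ − S) − 1.42·P_X = 8.411 − 1.42 × 1.659 = 6.055 kg O₂/d.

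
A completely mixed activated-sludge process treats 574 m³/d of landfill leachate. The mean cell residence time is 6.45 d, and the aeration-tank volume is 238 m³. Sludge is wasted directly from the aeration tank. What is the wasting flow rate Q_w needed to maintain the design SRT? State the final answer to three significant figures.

For wasting at MLVSS concentration, Q_w = V/θ_c = 238.0/6.45 = 36.90 m³/d.

Q_w ≈ 36.9 m³/d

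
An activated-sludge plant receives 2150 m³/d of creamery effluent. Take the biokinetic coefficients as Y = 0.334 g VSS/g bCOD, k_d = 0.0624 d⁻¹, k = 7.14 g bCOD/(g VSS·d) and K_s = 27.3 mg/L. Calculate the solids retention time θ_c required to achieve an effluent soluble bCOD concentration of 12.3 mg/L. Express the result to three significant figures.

Specific growth rate at S = 12.3 mg/L: μ = YkS/(K_s+S) = 0.334·7.14·12.3/(27.3+12.3) = 0.7407 d⁻¹.
1/θ_c = 0.7407 − 0.0624 = 0.6783 d⁻¹, so θ_c = 1.474 d.

θ_c ≈ 1.47 d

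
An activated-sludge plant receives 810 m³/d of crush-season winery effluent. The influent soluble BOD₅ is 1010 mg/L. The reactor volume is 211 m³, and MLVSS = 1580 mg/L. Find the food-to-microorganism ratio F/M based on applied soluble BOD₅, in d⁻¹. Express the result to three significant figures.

F/M ≈ 2.45 d⁻¹

F/M = Q·S₀ / (V·X) = 810 × 1010 / (211.0 × 1580) = 2.454 g soluble BOD₅·(g VSS·d)⁻¹.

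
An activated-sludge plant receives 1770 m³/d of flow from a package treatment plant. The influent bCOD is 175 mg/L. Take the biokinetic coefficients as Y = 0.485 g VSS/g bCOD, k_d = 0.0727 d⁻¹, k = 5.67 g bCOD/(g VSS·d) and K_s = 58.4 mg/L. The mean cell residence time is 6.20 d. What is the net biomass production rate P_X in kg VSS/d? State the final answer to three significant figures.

Effluent substrate depends only on kinetics and SRT: S = K_s(1 + k_d θ_c) / [θ_c(Yk − k_d) − 1] = 58.4 × (1 + 0.0727 × 6.20) / [6.20 × (0.485 × 5.67 − 0.0727) − 1] = 84.72 / 15.60 = 5.431 mg/L.
Y_obs = Y / (1 + k_d θ_c) = 0.485 / (1 + 0.0727 × 6.20) = 0.485 / 1.451 = 0.3343.
Mass of bCOD removed per day: Q(S₀ − S) = 1770 × 169.6 g/m³ = 300.1 kg/d.
So the net sludge growth is P_X = 0.3343 × 300.1 = 100.3 kg VSS/d.

P_X ≈ 100 kg VSS/d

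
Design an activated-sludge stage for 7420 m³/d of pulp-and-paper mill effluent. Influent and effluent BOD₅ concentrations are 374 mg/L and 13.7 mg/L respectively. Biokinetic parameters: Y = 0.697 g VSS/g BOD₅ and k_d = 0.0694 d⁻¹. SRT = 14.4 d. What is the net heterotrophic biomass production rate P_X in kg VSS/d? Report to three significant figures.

The observed yield is Y_obs = Y/(1 + k_d·θ_c) = 0.697 / (1 + 0.0694 × 14.4) = 0.697 / 1.999 = 0.3486 g VSS per g BOD₅ removed.
Mass of BOD₅ removed per day: Q(S₀ − S) = 7420 × 360.3 g/m³ = 2673 kg/d.
P_X = Y_obs · Q(S₀ − S) = 0.3486 × 2673 = 932.0 kg VSS/d.

P_X ≈ 932 kg VSS/d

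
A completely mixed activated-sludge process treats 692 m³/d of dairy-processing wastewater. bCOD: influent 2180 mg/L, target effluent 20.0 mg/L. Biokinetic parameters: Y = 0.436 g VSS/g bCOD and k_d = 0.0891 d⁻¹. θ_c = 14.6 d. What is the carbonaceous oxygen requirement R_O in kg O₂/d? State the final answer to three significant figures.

Y_obs = Y / (1 + k_d θ_c) = 0.436 / (1 + 0.0891 × 14.6) = 0.436 / 2.301 = 0.1895.
Mass of bCOD removed per day: Q(S₀ − S) = 692 × 2160 g/m³ = 1495 kg/d.
Net sludge production P_X = 0.1895 × 1495 = 283.2 kg VSS/d.
R_O = Q·(S₀ − S) − 1.42·P_X = 1495 − 1.42 × 283.2 = 1093 kg O₂/d.

R_O ≈ 1090 kg O₂/d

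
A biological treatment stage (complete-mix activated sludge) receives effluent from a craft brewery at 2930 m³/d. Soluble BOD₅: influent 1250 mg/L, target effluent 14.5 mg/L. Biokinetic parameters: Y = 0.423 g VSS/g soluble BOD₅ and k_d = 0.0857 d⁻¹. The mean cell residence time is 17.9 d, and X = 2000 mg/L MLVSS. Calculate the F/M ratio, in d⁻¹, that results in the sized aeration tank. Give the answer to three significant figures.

From the SRT design equation V = Y Q (S₀−S) θ_c / [X (1 + k_d θ_c)] = 0.423 × 2930 × (1250 − 14.5) × 17.9 / [2000 × (1 + 0.0857 × 17.9)] = 2.74×10^7 / 5068 = 5408 m³.
F/M = Q·S₀ / (V·X) = 2930 × 1250 / (5408 × 2000) = 0.3386 g soluble BOD₅·(g VSS·d)⁻¹.

F/M ≈ 0.339 d⁻¹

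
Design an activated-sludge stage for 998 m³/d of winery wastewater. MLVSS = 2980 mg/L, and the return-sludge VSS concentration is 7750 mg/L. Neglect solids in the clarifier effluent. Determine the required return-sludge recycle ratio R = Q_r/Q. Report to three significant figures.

R = Q_r/Q = X/(X_r − X) = 2980 / (7750 − 2980) = 0.6247.

R ≈ 0.625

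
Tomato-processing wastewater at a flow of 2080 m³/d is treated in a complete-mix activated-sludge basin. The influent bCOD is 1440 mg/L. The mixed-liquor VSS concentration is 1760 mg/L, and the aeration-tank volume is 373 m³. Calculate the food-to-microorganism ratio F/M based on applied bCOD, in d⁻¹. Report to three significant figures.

F/M = Q·S₀ / (V·X) = 2080 × 1440 / (373.0 × 1760) = 4.563 g bCOD·(g VSS·d)⁻¹.

F/M ≈ 4.56 d⁻¹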